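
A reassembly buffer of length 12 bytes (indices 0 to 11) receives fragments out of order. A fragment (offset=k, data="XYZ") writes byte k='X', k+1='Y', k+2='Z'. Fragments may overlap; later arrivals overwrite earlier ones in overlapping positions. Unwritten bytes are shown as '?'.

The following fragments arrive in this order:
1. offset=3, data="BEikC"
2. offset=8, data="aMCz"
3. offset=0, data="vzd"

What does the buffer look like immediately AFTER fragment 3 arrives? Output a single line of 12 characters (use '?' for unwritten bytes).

Answer: vzdBEikCaMCz

Derivation:
Fragment 1: offset=3 data="BEikC" -> buffer=???BEikC????
Fragment 2: offset=8 data="aMCz" -> buffer=???BEikCaMCz
Fragment 3: offset=0 data="vzd" -> buffer=vzdBEikCaMCz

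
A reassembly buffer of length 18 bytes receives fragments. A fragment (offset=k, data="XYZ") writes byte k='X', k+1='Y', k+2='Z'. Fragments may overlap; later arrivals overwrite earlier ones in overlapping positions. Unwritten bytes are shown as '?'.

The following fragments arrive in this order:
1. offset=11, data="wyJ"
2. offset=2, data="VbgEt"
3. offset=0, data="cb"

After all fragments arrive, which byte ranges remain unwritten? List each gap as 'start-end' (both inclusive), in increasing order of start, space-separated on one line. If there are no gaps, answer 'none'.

Answer: 7-10 14-17

Derivation:
Fragment 1: offset=11 len=3
Fragment 2: offset=2 len=5
Fragment 3: offset=0 len=2
Gaps: 7-10 14-17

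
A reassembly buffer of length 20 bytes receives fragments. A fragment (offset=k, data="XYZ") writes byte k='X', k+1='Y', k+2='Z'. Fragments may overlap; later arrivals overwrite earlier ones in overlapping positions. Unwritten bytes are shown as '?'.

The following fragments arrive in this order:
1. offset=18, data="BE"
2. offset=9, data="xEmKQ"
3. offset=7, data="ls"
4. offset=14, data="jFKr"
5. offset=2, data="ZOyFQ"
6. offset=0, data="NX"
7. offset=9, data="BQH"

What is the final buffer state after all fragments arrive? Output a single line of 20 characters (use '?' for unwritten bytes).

Answer: NXZOyFQlsBQHKQjFKrBE

Derivation:
Fragment 1: offset=18 data="BE" -> buffer=??????????????????BE
Fragment 2: offset=9 data="xEmKQ" -> buffer=?????????xEmKQ????BE
Fragment 3: offset=7 data="ls" -> buffer=???????lsxEmKQ????BE
Fragment 4: offset=14 data="jFKr" -> buffer=???????lsxEmKQjFKrBE
Fragment 5: offset=2 data="ZOyFQ" -> buffer=??ZOyFQlsxEmKQjFKrBE
Fragment 6: offset=0 data="NX" -> buffer=NXZOyFQlsxEmKQjFKrBE
Fragment 7: offset=9 data="BQH" -> buffer=NXZOyFQlsBQHKQjFKrBE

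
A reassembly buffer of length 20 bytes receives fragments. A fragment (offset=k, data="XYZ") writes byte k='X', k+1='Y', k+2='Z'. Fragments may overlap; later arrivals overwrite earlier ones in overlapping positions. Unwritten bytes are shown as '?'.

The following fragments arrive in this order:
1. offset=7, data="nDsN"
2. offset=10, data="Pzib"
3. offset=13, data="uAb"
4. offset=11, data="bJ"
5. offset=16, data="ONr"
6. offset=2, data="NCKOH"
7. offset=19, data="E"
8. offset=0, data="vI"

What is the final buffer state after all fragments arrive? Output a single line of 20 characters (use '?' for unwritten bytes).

Fragment 1: offset=7 data="nDsN" -> buffer=???????nDsN?????????
Fragment 2: offset=10 data="Pzib" -> buffer=???????nDsPzib??????
Fragment 3: offset=13 data="uAb" -> buffer=???????nDsPziuAb????
Fragment 4: offset=11 data="bJ" -> buffer=???????nDsPbJuAb????
Fragment 5: offset=16 data="ONr" -> buffer=???????nDsPbJuAbONr?
Fragment 6: offset=2 data="NCKOH" -> buffer=??NCKOHnDsPbJuAbONr?
Fragment 7: offset=19 data="E" -> buffer=??NCKOHnDsPbJuAbONrE
Fragment 8: offset=0 data="vI" -> buffer=vINCKOHnDsPbJuAbONrE

Answer: vINCKOHnDsPbJuAbONrE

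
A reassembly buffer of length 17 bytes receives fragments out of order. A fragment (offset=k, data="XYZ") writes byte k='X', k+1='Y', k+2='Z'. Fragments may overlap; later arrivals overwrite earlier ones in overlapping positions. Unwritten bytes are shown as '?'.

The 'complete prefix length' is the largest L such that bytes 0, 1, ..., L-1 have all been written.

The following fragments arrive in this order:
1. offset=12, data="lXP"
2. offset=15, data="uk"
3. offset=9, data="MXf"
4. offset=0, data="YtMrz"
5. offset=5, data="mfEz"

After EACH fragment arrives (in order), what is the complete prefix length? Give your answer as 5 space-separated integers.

Answer: 0 0 0 5 17

Derivation:
Fragment 1: offset=12 data="lXP" -> buffer=????????????lXP?? -> prefix_len=0
Fragment 2: offset=15 data="uk" -> buffer=????????????lXPuk -> prefix_len=0
Fragment 3: offset=9 data="MXf" -> buffer=?????????MXflXPuk -> prefix_len=0
Fragment 4: offset=0 data="YtMrz" -> buffer=YtMrz????MXflXPuk -> prefix_len=5
Fragment 5: offset=5 data="mfEz" -> buffer=YtMrzmfEzMXflXPuk -> prefix_len=17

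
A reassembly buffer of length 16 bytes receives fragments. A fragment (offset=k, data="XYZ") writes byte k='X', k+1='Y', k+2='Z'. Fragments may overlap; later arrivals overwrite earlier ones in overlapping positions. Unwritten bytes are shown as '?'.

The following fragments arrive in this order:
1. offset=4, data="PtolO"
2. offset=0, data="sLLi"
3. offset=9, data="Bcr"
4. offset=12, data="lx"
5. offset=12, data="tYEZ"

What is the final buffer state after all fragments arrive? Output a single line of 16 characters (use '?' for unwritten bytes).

Answer: sLLiPtolOBcrtYEZ

Derivation:
Fragment 1: offset=4 data="PtolO" -> buffer=????PtolO???????
Fragment 2: offset=0 data="sLLi" -> buffer=sLLiPtolO???????
Fragment 3: offset=9 data="Bcr" -> buffer=sLLiPtolOBcr????
Fragment 4: offset=12 data="lx" -> buffer=sLLiPtolOBcrlx??
Fragment 5: offset=12 data="tYEZ" -> buffer=sLLiPtolOBcrtYEZ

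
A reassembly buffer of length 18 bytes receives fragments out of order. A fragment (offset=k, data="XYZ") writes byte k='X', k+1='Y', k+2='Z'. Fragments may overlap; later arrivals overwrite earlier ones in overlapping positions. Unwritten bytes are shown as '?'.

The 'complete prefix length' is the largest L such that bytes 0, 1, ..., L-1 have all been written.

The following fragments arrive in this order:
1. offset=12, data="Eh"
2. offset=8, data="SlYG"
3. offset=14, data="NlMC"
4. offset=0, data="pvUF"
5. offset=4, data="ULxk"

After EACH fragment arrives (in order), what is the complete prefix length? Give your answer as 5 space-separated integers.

Answer: 0 0 0 4 18

Derivation:
Fragment 1: offset=12 data="Eh" -> buffer=????????????Eh???? -> prefix_len=0
Fragment 2: offset=8 data="SlYG" -> buffer=????????SlYGEh???? -> prefix_len=0
Fragment 3: offset=14 data="NlMC" -> buffer=????????SlYGEhNlMC -> prefix_len=0
Fragment 4: offset=0 data="pvUF" -> buffer=pvUF????SlYGEhNlMC -> prefix_len=4
Fragment 5: offset=4 data="ULxk" -> buffer=pvUFULxkSlYGEhNlMC -> prefix_len=18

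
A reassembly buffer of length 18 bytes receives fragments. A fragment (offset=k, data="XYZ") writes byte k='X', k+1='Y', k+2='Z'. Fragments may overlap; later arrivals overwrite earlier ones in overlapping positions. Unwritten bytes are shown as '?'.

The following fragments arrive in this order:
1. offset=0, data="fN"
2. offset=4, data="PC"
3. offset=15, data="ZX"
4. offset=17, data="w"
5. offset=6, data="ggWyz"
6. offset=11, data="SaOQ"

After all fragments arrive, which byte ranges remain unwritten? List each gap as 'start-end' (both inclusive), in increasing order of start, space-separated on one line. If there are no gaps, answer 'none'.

Answer: 2-3

Derivation:
Fragment 1: offset=0 len=2
Fragment 2: offset=4 len=2
Fragment 3: offset=15 len=2
Fragment 4: offset=17 len=1
Fragment 5: offset=6 len=5
Fragment 6: offset=11 len=4
Gaps: 2-3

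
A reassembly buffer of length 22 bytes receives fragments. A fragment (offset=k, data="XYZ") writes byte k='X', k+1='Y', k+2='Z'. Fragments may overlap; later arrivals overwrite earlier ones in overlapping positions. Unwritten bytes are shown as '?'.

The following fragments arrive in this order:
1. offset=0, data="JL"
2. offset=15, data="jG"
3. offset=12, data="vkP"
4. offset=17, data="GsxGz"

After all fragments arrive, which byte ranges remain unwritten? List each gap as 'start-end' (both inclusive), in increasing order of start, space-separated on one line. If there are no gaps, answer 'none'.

Fragment 1: offset=0 len=2
Fragment 2: offset=15 len=2
Fragment 3: offset=12 len=3
Fragment 4: offset=17 len=5
Gaps: 2-11

Answer: 2-11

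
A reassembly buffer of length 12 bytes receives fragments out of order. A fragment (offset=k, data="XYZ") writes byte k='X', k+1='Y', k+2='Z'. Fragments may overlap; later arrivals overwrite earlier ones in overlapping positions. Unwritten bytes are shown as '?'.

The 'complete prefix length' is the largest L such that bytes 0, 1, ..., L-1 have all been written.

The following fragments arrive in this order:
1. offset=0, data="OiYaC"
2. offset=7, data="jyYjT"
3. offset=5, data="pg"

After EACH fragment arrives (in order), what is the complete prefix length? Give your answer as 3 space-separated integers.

Fragment 1: offset=0 data="OiYaC" -> buffer=OiYaC??????? -> prefix_len=5
Fragment 2: offset=7 data="jyYjT" -> buffer=OiYaC??jyYjT -> prefix_len=5
Fragment 3: offset=5 data="pg" -> buffer=OiYaCpgjyYjT -> prefix_len=12

Answer: 5 5 12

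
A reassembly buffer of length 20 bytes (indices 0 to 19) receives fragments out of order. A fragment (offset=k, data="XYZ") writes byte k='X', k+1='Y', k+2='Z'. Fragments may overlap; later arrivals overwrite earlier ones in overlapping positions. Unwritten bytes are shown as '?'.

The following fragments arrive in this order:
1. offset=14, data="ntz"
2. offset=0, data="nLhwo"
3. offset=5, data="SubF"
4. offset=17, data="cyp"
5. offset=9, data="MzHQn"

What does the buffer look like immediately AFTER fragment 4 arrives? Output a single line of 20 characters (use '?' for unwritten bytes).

Answer: nLhwoSubF?????ntzcyp

Derivation:
Fragment 1: offset=14 data="ntz" -> buffer=??????????????ntz???
Fragment 2: offset=0 data="nLhwo" -> buffer=nLhwo?????????ntz???
Fragment 3: offset=5 data="SubF" -> buffer=nLhwoSubF?????ntz???
Fragment 4: offset=17 data="cyp" -> buffer=nLhwoSubF?????ntzcyp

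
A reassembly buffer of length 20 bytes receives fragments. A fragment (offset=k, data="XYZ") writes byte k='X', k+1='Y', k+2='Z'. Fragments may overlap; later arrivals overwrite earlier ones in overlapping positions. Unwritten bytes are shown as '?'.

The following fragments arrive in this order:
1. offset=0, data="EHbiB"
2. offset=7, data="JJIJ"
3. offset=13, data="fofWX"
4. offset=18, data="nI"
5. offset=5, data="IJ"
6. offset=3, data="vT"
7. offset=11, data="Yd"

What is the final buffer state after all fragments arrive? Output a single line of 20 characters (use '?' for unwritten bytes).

Fragment 1: offset=0 data="EHbiB" -> buffer=EHbiB???????????????
Fragment 2: offset=7 data="JJIJ" -> buffer=EHbiB??JJIJ?????????
Fragment 3: offset=13 data="fofWX" -> buffer=EHbiB??JJIJ??fofWX??
Fragment 4: offset=18 data="nI" -> buffer=EHbiB??JJIJ??fofWXnI
Fragment 5: offset=5 data="IJ" -> buffer=EHbiBIJJJIJ??fofWXnI
Fragment 6: offset=3 data="vT" -> buffer=EHbvTIJJJIJ??fofWXnI
Fragment 7: offset=11 data="Yd" -> buffer=EHbvTIJJJIJYdfofWXnI

Answer: EHbvTIJJJIJYdfofWXnI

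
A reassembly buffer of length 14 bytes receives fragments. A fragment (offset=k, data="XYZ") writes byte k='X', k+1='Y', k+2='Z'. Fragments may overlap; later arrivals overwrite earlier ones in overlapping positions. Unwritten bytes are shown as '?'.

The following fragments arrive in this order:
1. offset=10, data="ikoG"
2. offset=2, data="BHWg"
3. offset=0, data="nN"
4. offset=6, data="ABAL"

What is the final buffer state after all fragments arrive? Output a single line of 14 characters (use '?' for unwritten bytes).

Fragment 1: offset=10 data="ikoG" -> buffer=??????????ikoG
Fragment 2: offset=2 data="BHWg" -> buffer=??BHWg????ikoG
Fragment 3: offset=0 data="nN" -> buffer=nNBHWg????ikoG
Fragment 4: offset=6 data="ABAL" -> buffer=nNBHWgABALikoG

Answer: nNBHWgABALikoG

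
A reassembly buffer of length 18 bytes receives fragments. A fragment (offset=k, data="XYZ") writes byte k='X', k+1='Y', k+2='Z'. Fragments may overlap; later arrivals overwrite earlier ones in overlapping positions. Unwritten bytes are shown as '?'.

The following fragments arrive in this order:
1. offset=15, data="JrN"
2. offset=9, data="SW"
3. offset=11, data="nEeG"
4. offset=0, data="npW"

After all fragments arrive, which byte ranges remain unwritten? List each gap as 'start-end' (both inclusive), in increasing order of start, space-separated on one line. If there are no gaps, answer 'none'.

Fragment 1: offset=15 len=3
Fragment 2: offset=9 len=2
Fragment 3: offset=11 len=4
Fragment 4: offset=0 len=3
Gaps: 3-8

Answer: 3-8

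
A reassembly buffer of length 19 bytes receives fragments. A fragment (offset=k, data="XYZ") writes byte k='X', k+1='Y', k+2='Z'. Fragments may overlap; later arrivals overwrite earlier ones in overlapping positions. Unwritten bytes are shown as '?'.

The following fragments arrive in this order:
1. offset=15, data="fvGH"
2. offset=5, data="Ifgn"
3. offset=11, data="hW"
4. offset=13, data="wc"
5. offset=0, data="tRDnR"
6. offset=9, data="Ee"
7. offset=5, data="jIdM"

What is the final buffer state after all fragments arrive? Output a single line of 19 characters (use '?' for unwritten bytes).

Answer: tRDnRjIdMEehWwcfvGH

Derivation:
Fragment 1: offset=15 data="fvGH" -> buffer=???????????????fvGH
Fragment 2: offset=5 data="Ifgn" -> buffer=?????Ifgn??????fvGH
Fragment 3: offset=11 data="hW" -> buffer=?????Ifgn??hW??fvGH
Fragment 4: offset=13 data="wc" -> buffer=?????Ifgn??hWwcfvGH
Fragment 5: offset=0 data="tRDnR" -> buffer=tRDnRIfgn??hWwcfvGH
Fragment 6: offset=9 data="Ee" -> buffer=tRDnRIfgnEehWwcfvGH
Fragment 7: offset=5 data="jIdM" -> buffer=tRDnRjIdMEehWwcfvGH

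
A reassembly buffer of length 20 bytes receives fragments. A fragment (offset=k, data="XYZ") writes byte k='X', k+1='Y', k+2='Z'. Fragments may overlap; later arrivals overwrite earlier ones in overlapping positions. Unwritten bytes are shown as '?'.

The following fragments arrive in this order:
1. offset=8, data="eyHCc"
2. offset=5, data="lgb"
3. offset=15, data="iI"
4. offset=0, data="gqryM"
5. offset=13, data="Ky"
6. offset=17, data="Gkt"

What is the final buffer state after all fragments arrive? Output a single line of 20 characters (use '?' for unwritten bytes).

Fragment 1: offset=8 data="eyHCc" -> buffer=????????eyHCc???????
Fragment 2: offset=5 data="lgb" -> buffer=?????lgbeyHCc???????
Fragment 3: offset=15 data="iI" -> buffer=?????lgbeyHCc??iI???
Fragment 4: offset=0 data="gqryM" -> buffer=gqryMlgbeyHCc??iI???
Fragment 5: offset=13 data="Ky" -> buffer=gqryMlgbeyHCcKyiI???
Fragment 6: offset=17 data="Gkt" -> buffer=gqryMlgbeyHCcKyiIGkt

Answer: gqryMlgbeyHCcKyiIGkt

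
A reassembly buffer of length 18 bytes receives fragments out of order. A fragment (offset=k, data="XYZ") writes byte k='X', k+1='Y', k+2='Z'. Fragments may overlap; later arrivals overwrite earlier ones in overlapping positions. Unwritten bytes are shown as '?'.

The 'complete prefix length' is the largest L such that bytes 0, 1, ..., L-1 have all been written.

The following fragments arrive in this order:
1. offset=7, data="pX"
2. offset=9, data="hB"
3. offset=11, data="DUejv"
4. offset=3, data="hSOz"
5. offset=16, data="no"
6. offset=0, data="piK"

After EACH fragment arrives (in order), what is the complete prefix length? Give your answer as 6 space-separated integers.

Answer: 0 0 0 0 0 18

Derivation:
Fragment 1: offset=7 data="pX" -> buffer=???????pX????????? -> prefix_len=0
Fragment 2: offset=9 data="hB" -> buffer=???????pXhB??????? -> prefix_len=0
Fragment 3: offset=11 data="DUejv" -> buffer=???????pXhBDUejv?? -> prefix_len=0
Fragment 4: offset=3 data="hSOz" -> buffer=???hSOzpXhBDUejv?? -> prefix_len=0
Fragment 5: offset=16 data="no" -> buffer=???hSOzpXhBDUejvno -> prefix_len=0
Fragment 6: offset=0 data="piK" -> buffer=piKhSOzpXhBDUejvno -> prefix_len=18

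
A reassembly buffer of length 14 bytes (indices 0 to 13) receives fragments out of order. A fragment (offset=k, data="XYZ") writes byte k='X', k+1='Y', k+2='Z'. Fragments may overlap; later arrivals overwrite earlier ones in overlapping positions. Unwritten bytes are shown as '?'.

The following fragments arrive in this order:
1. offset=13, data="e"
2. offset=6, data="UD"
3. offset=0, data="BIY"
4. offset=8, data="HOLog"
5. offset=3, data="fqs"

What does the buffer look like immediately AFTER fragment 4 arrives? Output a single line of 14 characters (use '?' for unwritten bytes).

Fragment 1: offset=13 data="e" -> buffer=?????????????e
Fragment 2: offset=6 data="UD" -> buffer=??????UD?????e
Fragment 3: offset=0 data="BIY" -> buffer=BIY???UD?????e
Fragment 4: offset=8 data="HOLog" -> buffer=BIY???UDHOLoge

Answer: BIY???UDHOLoge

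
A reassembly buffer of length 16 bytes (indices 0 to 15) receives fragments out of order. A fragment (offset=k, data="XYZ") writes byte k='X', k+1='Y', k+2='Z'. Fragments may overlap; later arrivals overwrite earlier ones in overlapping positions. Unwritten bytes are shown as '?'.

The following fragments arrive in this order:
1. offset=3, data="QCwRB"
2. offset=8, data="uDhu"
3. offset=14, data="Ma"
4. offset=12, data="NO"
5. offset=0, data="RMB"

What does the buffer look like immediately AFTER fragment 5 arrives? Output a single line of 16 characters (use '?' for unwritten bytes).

Answer: RMBQCwRBuDhuNOMa

Derivation:
Fragment 1: offset=3 data="QCwRB" -> buffer=???QCwRB????????
Fragment 2: offset=8 data="uDhu" -> buffer=???QCwRBuDhu????
Fragment 3: offset=14 data="Ma" -> buffer=???QCwRBuDhu??Ma
Fragment 4: offset=12 data="NO" -> buffer=???QCwRBuDhuNOMa
Fragment 5: offset=0 data="RMB" -> buffer=RMBQCwRBuDhuNOMa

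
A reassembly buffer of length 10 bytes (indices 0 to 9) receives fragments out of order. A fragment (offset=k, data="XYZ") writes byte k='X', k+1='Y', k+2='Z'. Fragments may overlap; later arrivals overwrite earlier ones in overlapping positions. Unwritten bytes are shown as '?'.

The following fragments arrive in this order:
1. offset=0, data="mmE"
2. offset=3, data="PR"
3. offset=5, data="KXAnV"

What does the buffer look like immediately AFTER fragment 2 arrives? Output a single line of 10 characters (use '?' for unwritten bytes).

Answer: mmEPR?????

Derivation:
Fragment 1: offset=0 data="mmE" -> buffer=mmE???????
Fragment 2: offset=3 data="PR" -> buffer=mmEPR?????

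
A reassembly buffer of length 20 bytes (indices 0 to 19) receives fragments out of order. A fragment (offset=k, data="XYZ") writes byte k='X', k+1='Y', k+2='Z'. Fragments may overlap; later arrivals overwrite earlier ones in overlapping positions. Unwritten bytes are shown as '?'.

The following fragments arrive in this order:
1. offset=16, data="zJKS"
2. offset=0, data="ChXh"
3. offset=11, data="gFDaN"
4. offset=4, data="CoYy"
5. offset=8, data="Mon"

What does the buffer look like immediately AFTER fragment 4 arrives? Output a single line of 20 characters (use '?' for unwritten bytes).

Answer: ChXhCoYy???gFDaNzJKS

Derivation:
Fragment 1: offset=16 data="zJKS" -> buffer=????????????????zJKS
Fragment 2: offset=0 data="ChXh" -> buffer=ChXh????????????zJKS
Fragment 3: offset=11 data="gFDaN" -> buffer=ChXh???????gFDaNzJKS
Fragment 4: offset=4 data="CoYy" -> buffer=ChXhCoYy???gFDaNzJKS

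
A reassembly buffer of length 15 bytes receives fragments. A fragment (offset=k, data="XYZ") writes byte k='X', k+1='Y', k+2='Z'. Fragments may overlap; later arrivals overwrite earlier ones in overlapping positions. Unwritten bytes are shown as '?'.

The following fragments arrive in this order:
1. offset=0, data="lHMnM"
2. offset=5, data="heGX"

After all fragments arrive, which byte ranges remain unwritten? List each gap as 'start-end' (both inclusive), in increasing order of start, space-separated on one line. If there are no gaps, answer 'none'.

Fragment 1: offset=0 len=5
Fragment 2: offset=5 len=4
Gaps: 9-14

Answer: 9-14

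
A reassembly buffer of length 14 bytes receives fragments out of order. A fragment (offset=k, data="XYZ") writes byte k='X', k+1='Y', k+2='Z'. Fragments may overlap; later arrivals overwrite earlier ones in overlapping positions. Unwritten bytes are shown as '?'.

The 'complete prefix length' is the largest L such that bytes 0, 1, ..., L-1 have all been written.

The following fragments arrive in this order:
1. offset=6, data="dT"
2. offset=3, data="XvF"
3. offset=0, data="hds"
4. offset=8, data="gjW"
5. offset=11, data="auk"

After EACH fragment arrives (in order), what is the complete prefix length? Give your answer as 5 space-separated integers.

Answer: 0 0 8 11 14

Derivation:
Fragment 1: offset=6 data="dT" -> buffer=??????dT?????? -> prefix_len=0
Fragment 2: offset=3 data="XvF" -> buffer=???XvFdT?????? -> prefix_len=0
Fragment 3: offset=0 data="hds" -> buffer=hdsXvFdT?????? -> prefix_len=8
Fragment 4: offset=8 data="gjW" -> buffer=hdsXvFdTgjW??? -> prefix_len=11
Fragment 5: offset=11 data="auk" -> buffer=hdsXvFdTgjWauk -> prefix_len=14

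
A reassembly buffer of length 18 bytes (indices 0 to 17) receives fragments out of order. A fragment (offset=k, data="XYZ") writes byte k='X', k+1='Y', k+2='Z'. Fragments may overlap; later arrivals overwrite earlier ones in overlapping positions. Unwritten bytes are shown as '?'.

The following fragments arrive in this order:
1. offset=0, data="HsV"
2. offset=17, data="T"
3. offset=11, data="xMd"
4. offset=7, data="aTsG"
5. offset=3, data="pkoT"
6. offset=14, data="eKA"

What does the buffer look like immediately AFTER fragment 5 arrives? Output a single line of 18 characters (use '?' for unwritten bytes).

Fragment 1: offset=0 data="HsV" -> buffer=HsV???????????????
Fragment 2: offset=17 data="T" -> buffer=HsV??????????????T
Fragment 3: offset=11 data="xMd" -> buffer=HsV????????xMd???T
Fragment 4: offset=7 data="aTsG" -> buffer=HsV????aTsGxMd???T
Fragment 5: offset=3 data="pkoT" -> buffer=HsVpkoTaTsGxMd???T

Answer: HsVpkoTaTsGxMd???T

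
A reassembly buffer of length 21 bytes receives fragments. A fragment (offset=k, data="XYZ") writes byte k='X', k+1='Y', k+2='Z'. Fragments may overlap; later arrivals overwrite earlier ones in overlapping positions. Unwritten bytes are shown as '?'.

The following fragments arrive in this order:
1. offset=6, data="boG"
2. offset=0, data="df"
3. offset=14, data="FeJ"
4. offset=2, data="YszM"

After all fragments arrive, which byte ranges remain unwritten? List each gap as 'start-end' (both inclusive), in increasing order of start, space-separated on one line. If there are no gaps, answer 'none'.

Answer: 9-13 17-20

Derivation:
Fragment 1: offset=6 len=3
Fragment 2: offset=0 len=2
Fragment 3: offset=14 len=3
Fragment 4: offset=2 len=4
Gaps: 9-13 17-20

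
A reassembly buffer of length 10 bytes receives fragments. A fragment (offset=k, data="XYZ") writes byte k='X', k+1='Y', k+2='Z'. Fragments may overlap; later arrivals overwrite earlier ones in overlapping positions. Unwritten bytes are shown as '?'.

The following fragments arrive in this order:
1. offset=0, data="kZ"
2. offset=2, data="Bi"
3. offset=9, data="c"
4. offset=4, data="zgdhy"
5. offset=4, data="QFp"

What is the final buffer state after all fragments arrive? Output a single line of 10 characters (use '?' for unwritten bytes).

Answer: kZBiQFphyc

Derivation:
Fragment 1: offset=0 data="kZ" -> buffer=kZ????????
Fragment 2: offset=2 data="Bi" -> buffer=kZBi??????
Fragment 3: offset=9 data="c" -> buffer=kZBi?????c
Fragment 4: offset=4 data="zgdhy" -> buffer=kZBizgdhyc
Fragment 5: offset=4 data="QFp" -> buffer=kZBiQFphyc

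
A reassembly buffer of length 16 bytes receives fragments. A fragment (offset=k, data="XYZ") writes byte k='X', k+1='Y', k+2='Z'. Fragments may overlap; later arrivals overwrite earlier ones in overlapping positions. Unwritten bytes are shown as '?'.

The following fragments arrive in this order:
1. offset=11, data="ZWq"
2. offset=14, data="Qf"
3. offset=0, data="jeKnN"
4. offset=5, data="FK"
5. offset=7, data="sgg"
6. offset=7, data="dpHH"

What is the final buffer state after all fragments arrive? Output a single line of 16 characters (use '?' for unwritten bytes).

Fragment 1: offset=11 data="ZWq" -> buffer=???????????ZWq??
Fragment 2: offset=14 data="Qf" -> buffer=???????????ZWqQf
Fragment 3: offset=0 data="jeKnN" -> buffer=jeKnN??????ZWqQf
Fragment 4: offset=5 data="FK" -> buffer=jeKnNFK????ZWqQf
Fragment 5: offset=7 data="sgg" -> buffer=jeKnNFKsgg?ZWqQf
Fragment 6: offset=7 data="dpHH" -> buffer=jeKnNFKdpHHZWqQf

Answer: jeKnNFKdpHHZWqQf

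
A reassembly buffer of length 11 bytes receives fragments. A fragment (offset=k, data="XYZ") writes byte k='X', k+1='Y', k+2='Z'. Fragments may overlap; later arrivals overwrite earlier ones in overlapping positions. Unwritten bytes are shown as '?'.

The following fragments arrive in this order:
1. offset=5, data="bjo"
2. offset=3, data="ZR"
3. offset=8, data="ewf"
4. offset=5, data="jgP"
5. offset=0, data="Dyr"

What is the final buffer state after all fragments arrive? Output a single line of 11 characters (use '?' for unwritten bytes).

Fragment 1: offset=5 data="bjo" -> buffer=?????bjo???
Fragment 2: offset=3 data="ZR" -> buffer=???ZRbjo???
Fragment 3: offset=8 data="ewf" -> buffer=???ZRbjoewf
Fragment 4: offset=5 data="jgP" -> buffer=???ZRjgPewf
Fragment 5: offset=0 data="Dyr" -> buffer=DyrZRjgPewf

Answer: DyrZRjgPewf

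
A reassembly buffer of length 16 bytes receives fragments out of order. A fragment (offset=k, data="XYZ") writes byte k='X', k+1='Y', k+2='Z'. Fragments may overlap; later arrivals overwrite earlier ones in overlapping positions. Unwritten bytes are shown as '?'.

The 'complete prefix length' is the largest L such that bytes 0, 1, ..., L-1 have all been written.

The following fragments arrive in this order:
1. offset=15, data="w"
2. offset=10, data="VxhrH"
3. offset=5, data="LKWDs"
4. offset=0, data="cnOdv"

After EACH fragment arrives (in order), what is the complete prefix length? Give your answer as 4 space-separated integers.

Answer: 0 0 0 16

Derivation:
Fragment 1: offset=15 data="w" -> buffer=???????????????w -> prefix_len=0
Fragment 2: offset=10 data="VxhrH" -> buffer=??????????VxhrHw -> prefix_len=0
Fragment 3: offset=5 data="LKWDs" -> buffer=?????LKWDsVxhrHw -> prefix_len=0
Fragment 4: offset=0 data="cnOdv" -> buffer=cnOdvLKWDsVxhrHw -> prefix_len=16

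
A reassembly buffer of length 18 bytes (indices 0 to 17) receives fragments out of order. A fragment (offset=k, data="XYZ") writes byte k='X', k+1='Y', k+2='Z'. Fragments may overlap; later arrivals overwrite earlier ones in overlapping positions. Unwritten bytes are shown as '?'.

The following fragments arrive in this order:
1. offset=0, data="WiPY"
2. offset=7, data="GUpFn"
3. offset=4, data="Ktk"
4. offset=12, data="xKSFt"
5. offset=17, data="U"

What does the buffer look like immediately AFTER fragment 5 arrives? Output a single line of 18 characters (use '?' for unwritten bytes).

Answer: WiPYKtkGUpFnxKSFtU

Derivation:
Fragment 1: offset=0 data="WiPY" -> buffer=WiPY??????????????
Fragment 2: offset=7 data="GUpFn" -> buffer=WiPY???GUpFn??????
Fragment 3: offset=4 data="Ktk" -> buffer=WiPYKtkGUpFn??????
Fragment 4: offset=12 data="xKSFt" -> buffer=WiPYKtkGUpFnxKSFt?
Fragment 5: offset=17 data="U" -> buffer=WiPYKtkGUpFnxKSFtU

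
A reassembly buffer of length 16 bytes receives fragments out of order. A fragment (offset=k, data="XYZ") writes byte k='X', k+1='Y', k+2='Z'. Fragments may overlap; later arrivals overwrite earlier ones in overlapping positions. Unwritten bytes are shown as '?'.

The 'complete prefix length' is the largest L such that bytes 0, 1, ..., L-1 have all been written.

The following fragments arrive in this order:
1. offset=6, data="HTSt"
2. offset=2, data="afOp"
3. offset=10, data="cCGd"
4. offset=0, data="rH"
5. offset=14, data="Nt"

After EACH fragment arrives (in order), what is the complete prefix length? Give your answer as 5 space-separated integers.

Fragment 1: offset=6 data="HTSt" -> buffer=??????HTSt?????? -> prefix_len=0
Fragment 2: offset=2 data="afOp" -> buffer=??afOpHTSt?????? -> prefix_len=0
Fragment 3: offset=10 data="cCGd" -> buffer=??afOpHTStcCGd?? -> prefix_len=0
Fragment 4: offset=0 data="rH" -> buffer=rHafOpHTStcCGd?? -> prefix_len=14
Fragment 5: offset=14 data="Nt" -> buffer=rHafOpHTStcCGdNt -> prefix_len=16

Answer: 0 0 0 14 16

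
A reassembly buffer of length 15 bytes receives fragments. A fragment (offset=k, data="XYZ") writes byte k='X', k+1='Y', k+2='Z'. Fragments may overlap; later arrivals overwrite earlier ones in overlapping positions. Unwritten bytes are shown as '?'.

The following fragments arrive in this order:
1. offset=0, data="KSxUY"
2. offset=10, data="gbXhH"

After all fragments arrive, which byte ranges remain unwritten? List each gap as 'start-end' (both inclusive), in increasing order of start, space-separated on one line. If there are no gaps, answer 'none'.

Answer: 5-9

Derivation:
Fragment 1: offset=0 len=5
Fragment 2: offset=10 len=5
Gaps: 5-9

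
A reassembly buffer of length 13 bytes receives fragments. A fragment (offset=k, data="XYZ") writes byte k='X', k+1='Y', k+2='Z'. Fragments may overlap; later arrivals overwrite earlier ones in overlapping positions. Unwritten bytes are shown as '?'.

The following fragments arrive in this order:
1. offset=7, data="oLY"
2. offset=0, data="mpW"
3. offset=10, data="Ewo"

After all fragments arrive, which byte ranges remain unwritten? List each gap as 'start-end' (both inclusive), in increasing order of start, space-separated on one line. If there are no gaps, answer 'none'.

Answer: 3-6

Derivation:
Fragment 1: offset=7 len=3
Fragment 2: offset=0 len=3
Fragment 3: offset=10 len=3
Gaps: 3-6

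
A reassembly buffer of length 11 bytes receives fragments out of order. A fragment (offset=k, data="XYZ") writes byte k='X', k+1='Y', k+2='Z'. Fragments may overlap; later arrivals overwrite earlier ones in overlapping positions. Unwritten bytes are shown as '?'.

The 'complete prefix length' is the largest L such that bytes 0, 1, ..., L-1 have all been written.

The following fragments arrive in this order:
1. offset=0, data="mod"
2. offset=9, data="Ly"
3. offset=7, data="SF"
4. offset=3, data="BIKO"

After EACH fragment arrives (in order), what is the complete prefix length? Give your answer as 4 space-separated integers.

Fragment 1: offset=0 data="mod" -> buffer=mod???????? -> prefix_len=3
Fragment 2: offset=9 data="Ly" -> buffer=mod??????Ly -> prefix_len=3
Fragment 3: offset=7 data="SF" -> buffer=mod????SFLy -> prefix_len=3
Fragment 4: offset=3 data="BIKO" -> buffer=modBIKOSFLy -> prefix_len=11

Answer: 3 3 3 11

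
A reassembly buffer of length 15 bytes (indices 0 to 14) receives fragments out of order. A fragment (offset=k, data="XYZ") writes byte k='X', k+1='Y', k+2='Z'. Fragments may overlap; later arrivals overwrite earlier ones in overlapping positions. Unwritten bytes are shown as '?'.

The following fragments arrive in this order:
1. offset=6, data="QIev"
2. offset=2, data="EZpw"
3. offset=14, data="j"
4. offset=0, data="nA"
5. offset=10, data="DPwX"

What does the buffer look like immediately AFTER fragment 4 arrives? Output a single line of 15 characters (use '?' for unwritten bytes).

Fragment 1: offset=6 data="QIev" -> buffer=??????QIev?????
Fragment 2: offset=2 data="EZpw" -> buffer=??EZpwQIev?????
Fragment 3: offset=14 data="j" -> buffer=??EZpwQIev????j
Fragment 4: offset=0 data="nA" -> buffer=nAEZpwQIev????j

Answer: nAEZpwQIev????j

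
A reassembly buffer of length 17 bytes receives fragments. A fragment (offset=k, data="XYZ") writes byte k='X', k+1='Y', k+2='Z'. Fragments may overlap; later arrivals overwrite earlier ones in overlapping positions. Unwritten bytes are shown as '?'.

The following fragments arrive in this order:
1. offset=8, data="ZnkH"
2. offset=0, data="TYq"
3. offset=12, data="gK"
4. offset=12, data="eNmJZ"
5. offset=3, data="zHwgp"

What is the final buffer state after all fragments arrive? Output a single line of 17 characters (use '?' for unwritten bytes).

Answer: TYqzHwgpZnkHeNmJZ

Derivation:
Fragment 1: offset=8 data="ZnkH" -> buffer=????????ZnkH?????
Fragment 2: offset=0 data="TYq" -> buffer=TYq?????ZnkH?????
Fragment 3: offset=12 data="gK" -> buffer=TYq?????ZnkHgK???
Fragment 4: offset=12 data="eNmJZ" -> buffer=TYq?????ZnkHeNmJZ
Fragment 5: offset=3 data="zHwgp" -> buffer=TYqzHwgpZnkHeNmJZ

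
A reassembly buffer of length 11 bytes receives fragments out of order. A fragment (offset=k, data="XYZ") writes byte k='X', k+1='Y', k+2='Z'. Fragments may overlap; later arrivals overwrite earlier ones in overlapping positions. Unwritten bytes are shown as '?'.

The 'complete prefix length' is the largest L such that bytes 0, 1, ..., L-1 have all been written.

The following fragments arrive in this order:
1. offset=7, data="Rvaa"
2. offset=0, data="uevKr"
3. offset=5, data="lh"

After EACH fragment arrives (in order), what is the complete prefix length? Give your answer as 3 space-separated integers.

Fragment 1: offset=7 data="Rvaa" -> buffer=???????Rvaa -> prefix_len=0
Fragment 2: offset=0 data="uevKr" -> buffer=uevKr??Rvaa -> prefix_len=5
Fragment 3: offset=5 data="lh" -> buffer=uevKrlhRvaa -> prefix_len=11

Answer: 0 5 11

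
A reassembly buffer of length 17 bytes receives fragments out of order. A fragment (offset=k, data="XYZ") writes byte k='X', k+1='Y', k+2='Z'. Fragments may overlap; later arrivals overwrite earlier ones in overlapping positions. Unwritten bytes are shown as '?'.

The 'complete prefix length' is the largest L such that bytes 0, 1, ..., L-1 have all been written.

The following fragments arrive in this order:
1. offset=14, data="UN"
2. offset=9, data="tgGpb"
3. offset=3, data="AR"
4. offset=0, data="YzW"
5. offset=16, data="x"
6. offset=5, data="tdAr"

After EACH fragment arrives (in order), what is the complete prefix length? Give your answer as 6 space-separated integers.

Answer: 0 0 0 5 5 17

Derivation:
Fragment 1: offset=14 data="UN" -> buffer=??????????????UN? -> prefix_len=0
Fragment 2: offset=9 data="tgGpb" -> buffer=?????????tgGpbUN? -> prefix_len=0
Fragment 3: offset=3 data="AR" -> buffer=???AR????tgGpbUN? -> prefix_len=0
Fragment 4: offset=0 data="YzW" -> buffer=YzWAR????tgGpbUN? -> prefix_len=5
Fragment 5: offset=16 data="x" -> buffer=YzWAR????tgGpbUNx -> prefix_len=5
Fragment 6: offset=5 data="tdAr" -> buffer=YzWARtdArtgGpbUNx -> prefix_len=17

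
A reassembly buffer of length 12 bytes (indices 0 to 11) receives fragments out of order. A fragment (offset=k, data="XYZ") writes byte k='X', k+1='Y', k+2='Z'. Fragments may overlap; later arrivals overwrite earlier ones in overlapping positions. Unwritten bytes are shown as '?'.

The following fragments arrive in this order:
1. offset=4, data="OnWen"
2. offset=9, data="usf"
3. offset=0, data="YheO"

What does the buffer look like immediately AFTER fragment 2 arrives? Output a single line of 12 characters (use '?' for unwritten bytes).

Answer: ????OnWenusf

Derivation:
Fragment 1: offset=4 data="OnWen" -> buffer=????OnWen???
Fragment 2: offset=9 data="usf" -> buffer=????OnWenusf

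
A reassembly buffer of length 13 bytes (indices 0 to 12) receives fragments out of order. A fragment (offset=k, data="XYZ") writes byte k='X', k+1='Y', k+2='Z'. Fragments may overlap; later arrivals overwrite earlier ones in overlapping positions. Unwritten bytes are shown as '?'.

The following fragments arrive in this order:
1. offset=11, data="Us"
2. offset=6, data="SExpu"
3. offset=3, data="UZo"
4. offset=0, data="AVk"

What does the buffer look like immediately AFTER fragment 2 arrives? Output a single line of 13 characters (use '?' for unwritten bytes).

Answer: ??????SExpuUs

Derivation:
Fragment 1: offset=11 data="Us" -> buffer=???????????Us
Fragment 2: offset=6 data="SExpu" -> buffer=??????SExpuUs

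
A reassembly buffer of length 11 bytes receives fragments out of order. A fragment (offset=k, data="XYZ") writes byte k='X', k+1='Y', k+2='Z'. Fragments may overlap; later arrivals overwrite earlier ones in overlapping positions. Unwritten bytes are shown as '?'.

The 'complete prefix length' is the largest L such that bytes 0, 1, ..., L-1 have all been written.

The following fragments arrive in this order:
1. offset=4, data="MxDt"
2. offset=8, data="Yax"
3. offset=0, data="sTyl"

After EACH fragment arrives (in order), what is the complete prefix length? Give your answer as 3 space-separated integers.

Fragment 1: offset=4 data="MxDt" -> buffer=????MxDt??? -> prefix_len=0
Fragment 2: offset=8 data="Yax" -> buffer=????MxDtYax -> prefix_len=0
Fragment 3: offset=0 data="sTyl" -> buffer=sTylMxDtYax -> prefix_len=11

Answer: 0 0 11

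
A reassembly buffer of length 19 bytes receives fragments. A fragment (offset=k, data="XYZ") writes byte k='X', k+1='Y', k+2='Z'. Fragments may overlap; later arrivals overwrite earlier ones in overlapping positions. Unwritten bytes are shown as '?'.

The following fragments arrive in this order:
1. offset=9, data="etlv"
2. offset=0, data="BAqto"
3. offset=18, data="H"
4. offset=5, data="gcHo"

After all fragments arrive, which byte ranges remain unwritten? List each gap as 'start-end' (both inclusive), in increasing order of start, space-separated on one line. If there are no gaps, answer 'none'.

Answer: 13-17

Derivation:
Fragment 1: offset=9 len=4
Fragment 2: offset=0 len=5
Fragment 3: offset=18 len=1
Fragment 4: offset=5 len=4
Gaps: 13-17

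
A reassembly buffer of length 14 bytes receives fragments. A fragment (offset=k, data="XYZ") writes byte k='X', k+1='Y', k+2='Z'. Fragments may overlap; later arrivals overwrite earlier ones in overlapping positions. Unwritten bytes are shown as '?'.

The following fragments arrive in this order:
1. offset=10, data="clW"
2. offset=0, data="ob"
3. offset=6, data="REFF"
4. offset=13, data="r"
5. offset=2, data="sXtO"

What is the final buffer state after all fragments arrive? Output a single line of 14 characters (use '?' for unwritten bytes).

Answer: obsXtOREFFclWr

Derivation:
Fragment 1: offset=10 data="clW" -> buffer=??????????clW?
Fragment 2: offset=0 data="ob" -> buffer=ob????????clW?
Fragment 3: offset=6 data="REFF" -> buffer=ob????REFFclW?
Fragment 4: offset=13 data="r" -> buffer=ob????REFFclWr
Fragment 5: offset=2 data="sXtO" -> buffer=obsXtOREFFclWr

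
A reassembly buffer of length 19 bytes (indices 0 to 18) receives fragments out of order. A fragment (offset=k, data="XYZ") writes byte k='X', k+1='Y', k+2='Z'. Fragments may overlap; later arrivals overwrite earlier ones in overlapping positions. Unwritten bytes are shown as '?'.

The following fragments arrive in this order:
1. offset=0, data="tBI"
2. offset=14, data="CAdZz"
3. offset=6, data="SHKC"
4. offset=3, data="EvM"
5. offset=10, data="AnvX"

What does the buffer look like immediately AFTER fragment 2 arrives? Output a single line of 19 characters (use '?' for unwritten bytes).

Fragment 1: offset=0 data="tBI" -> buffer=tBI????????????????
Fragment 2: offset=14 data="CAdZz" -> buffer=tBI???????????CAdZz

Answer: tBI???????????CAdZz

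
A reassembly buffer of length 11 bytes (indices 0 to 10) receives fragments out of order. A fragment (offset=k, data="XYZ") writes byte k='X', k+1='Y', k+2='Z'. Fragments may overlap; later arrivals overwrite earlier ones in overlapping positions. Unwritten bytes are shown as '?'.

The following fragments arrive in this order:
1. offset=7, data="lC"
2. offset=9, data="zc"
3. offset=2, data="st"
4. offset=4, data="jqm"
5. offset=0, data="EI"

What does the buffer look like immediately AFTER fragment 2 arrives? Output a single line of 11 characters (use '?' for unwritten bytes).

Fragment 1: offset=7 data="lC" -> buffer=???????lC??
Fragment 2: offset=9 data="zc" -> buffer=???????lCzc

Answer: ???????lCzc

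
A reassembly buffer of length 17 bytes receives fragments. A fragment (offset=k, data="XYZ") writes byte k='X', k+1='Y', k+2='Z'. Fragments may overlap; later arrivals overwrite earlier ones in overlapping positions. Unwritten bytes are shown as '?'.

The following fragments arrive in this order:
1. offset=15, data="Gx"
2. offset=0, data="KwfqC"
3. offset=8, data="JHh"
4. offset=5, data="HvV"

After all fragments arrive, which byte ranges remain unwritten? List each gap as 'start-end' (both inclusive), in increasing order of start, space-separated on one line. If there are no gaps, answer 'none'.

Fragment 1: offset=15 len=2
Fragment 2: offset=0 len=5
Fragment 3: offset=8 len=3
Fragment 4: offset=5 len=3
Gaps: 11-14

Answer: 11-14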